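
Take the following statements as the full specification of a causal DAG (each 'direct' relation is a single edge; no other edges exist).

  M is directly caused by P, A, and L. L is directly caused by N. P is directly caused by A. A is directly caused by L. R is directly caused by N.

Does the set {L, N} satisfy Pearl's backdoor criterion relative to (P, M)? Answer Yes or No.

No

Backdoor paths from P to M (paths whose first edge points into P):
  P1: P <- A <- L -> M
  P2: P <- A -> M
Condition 1 (no descendant of P in the set): holds — descendants of P are {M}; none are in {L, N}.
Condition 2 (every backdoor path blocked by {L, N}):
  P1: blocked at fork node L ∈ conditioning set.
  P2: open — no interior node is in the conditioning set.
{L, N} does not satisfy the backdoor criterion.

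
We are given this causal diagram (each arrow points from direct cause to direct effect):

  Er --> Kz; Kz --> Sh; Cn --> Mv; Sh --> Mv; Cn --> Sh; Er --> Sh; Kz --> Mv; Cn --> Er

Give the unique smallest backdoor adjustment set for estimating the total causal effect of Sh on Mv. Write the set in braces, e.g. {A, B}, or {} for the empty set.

Variables eligible for adjustment (non-descendants of Sh, excluding Sh and Mv): {Cn, Er, Kz}.
Backdoor paths from Sh to Mv:
  P1: Sh <- Cn -> Er -> Kz -> Mv
  P2: Sh <- Cn -> Mv
  P3: Sh <- Er <- Cn -> Mv
  P4: Sh <- Er -> Kz -> Mv
  P5: Sh <- Kz <- Er <- Cn -> Mv
  P6: Sh <- Kz -> Mv
The empty set is not sufficient: P1 (Sh <- Cn -> Er -> Kz -> Mv) has no collider blocking it and no conditioned non-collider, so it is open.
Try {Cn, Kz}:
  P1: blocked at fork node Cn ∈ conditioning set.
  P2: blocked at fork node Cn ∈ conditioning set.
  P3: blocked at fork node Cn ∈ conditioning set.
  P4: blocked at chain node Kz ∈ conditioning set.
  P5: blocked at chain node Kz ∈ conditioning set.
  P6: blocked at fork node Kz ∈ conditioning set.
{Cn, Kz} contains no descendant of Sh and blocks every backdoor path.
Every element of {Cn, Kz} is needed (dropping Cn leaves P2 open; dropping Kz leaves P4 open), so no proper subset is valid.
Among all size-2 subsets of the eligible variables, only {Cn, Kz} blocks every backdoor path, so it is the unique smallest valid adjustment set.

{Cn, Kz}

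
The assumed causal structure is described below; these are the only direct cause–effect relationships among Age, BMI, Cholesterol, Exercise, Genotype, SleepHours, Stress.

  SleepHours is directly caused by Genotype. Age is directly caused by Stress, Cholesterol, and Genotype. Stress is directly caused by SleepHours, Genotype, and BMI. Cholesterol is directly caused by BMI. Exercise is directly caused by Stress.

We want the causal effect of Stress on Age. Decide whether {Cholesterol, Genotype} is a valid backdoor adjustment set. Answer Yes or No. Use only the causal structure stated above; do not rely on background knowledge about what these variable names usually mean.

Backdoor paths from Stress to Age (paths whose first edge points into Stress):
  P1: Stress <- Genotype -> Age
  P2: Stress <- SleepHours <- Genotype -> Age
  P3: Stress <- BMI -> Cholesterol -> Age
Condition 1 (no descendant of Stress in the set): holds — descendants of Stress are {Age, Exercise}; none are in {Cholesterol, Genotype}.
Condition 2 (every backdoor path blocked by {Cholesterol, Genotype}):
  P1: blocked at fork node Genotype ∈ conditioning set.
  P2: blocked at fork node Genotype ∈ conditioning set.
  P3: blocked at chain node Cholesterol ∈ conditioning set.
{Cholesterol, Genotype} satisfies the backdoor criterion.

Yes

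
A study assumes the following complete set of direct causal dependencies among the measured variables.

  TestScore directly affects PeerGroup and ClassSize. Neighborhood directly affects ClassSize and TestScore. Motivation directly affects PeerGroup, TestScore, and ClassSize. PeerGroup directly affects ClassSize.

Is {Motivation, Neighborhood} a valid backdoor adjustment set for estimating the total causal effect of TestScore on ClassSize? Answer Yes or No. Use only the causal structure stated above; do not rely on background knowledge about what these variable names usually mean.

Yes

Backdoor paths from TestScore to ClassSize (paths whose first edge points into TestScore):
  P1: TestScore <- Motivation -> PeerGroup -> ClassSize
  P2: TestScore <- Motivation -> ClassSize
  P3: TestScore <- Neighborhood -> ClassSize
Condition 1 (no descendant of TestScore in the set): holds — descendants of TestScore are {ClassSize, PeerGroup}; none are in {Motivation, Neighborhood}.
Condition 2 (every backdoor path blocked by {Motivation, Neighborhood}):
  P1: blocked at fork node Motivation ∈ conditioning set.
  P2: blocked at fork node Motivation ∈ conditioning set.
  P3: blocked at fork node Neighborhood ∈ conditioning set.
{Motivation, Neighborhood} satisfies the backdoor criterion.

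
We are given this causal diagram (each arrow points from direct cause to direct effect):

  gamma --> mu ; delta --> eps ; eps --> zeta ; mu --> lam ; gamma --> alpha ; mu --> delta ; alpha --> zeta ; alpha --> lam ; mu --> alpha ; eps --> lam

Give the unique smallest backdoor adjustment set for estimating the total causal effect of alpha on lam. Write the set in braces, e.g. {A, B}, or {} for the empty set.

{mu}

Variables eligible for adjustment (non-descendants of alpha, excluding alpha and lam): {delta, eps, gamma, mu}.
Backdoor paths from alpha to lam:
  P1: alpha <- gamma -> mu -> delta -> eps -> lam
  P2: alpha <- gamma -> mu -> lam
  P3: alpha <- mu -> delta -> eps -> lam
  P4: alpha <- mu -> lam
The empty set is not sufficient: P1 (alpha <- gamma -> mu -> delta -> eps -> lam) has no collider blocking it and no conditioned non-collider, so it is open.
Try {mu}:
  P1: blocked at chain node mu ∈ conditioning set.
  P2: blocked at chain node mu ∈ conditioning set.
  P3: blocked at fork node mu ∈ conditioning set.
  P4: blocked at fork node mu ∈ conditioning set.
{mu} contains no descendant of alpha and blocks every backdoor path.
No other singleton works — e.g. {gamma} leaves P3 open — so {mu} is the unique smallest valid adjustment set.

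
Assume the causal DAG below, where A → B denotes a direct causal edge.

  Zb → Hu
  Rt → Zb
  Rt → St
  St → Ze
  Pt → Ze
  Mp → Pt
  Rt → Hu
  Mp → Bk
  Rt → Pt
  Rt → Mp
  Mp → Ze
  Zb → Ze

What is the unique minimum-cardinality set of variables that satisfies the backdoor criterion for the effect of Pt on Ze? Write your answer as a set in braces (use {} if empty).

{Mp, Rt}

Variables eligible for adjustment (non-descendants of Pt, excluding Pt and Ze): {Bk, Hu, Mp, Rt, St, Zb}.
Backdoor paths from Pt to Ze:
  P1: Pt <- Rt -> Zb -> Ze
  P2: Pt <- Rt -> Hu <- Zb -> Ze
  P3: Pt <- Rt -> Mp -> Ze
  P4: Pt <- Rt -> St -> Ze
  P5: Pt <- Mp <- Rt -> Zb -> Ze
  P6: Pt <- Mp <- Rt -> Hu <- Zb -> Ze
  P7: Pt <- Mp <- Rt -> St -> Ze
  P8: Pt <- Mp -> Ze
The empty set is not sufficient: P1 (Pt <- Rt -> Zb -> Ze) has no collider blocking it and no conditioned non-collider, so it is open.
Try {Mp, Rt}:
  P1: blocked at fork node Rt ∈ conditioning set.
  P2: blocked at fork node Rt ∈ conditioning set.
  P3: blocked at fork node Rt ∈ conditioning set.
  P4: blocked at fork node Rt ∈ conditioning set.
  P5: blocked at chain node Mp ∈ conditioning set.
  P6: blocked at chain node Mp ∈ conditioning set.
  P7: blocked at chain node Mp ∈ conditioning set.
  P8: blocked at fork node Mp ∈ conditioning set.
{Mp, Rt} contains no descendant of Pt and blocks every backdoor path.
Every element of {Mp, Rt} is needed (dropping Mp leaves P8 open; dropping Rt leaves P1 open), so no proper subset is valid.
Among all size-2 subsets of the eligible variables, only {Mp, Rt} blocks every backdoor path, so it is the unique smallest valid adjustment set.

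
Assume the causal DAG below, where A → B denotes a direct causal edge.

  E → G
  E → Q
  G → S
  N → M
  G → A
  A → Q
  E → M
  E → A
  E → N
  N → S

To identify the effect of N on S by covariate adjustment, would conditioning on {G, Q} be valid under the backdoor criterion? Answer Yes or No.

Yes

Backdoor paths from N to S (paths whose first edge points into N):
  P1: N <- E -> G -> S
  P2: N <- E -> A <- G -> S
  P3: N <- E -> Q <- A <- G -> S
Condition 1 (no descendant of N in the set): holds — descendants of N are {M, S}; none are in {G, Q}.
Condition 2 (every backdoor path blocked by {G, Q}):
  P1: blocked at chain node G ∈ conditioning set.
  P2: blocked at fork node G ∈ conditioning set.
  P3: blocked at fork node G ∈ conditioning set.
{G, Q} satisfies the backdoor criterion.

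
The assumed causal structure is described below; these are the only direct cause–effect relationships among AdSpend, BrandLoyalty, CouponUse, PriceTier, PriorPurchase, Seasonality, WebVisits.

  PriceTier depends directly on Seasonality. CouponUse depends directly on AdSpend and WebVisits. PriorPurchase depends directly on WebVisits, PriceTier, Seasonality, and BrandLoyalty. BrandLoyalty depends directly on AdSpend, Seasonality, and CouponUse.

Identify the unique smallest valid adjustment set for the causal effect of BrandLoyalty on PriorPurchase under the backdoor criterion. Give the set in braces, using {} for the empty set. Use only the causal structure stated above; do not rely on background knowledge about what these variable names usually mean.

Variables eligible for adjustment (non-descendants of BrandLoyalty, excluding BrandLoyalty and PriorPurchase): {AdSpend, CouponUse, PriceTier, Seasonality, WebVisits}.
Backdoor paths from BrandLoyalty to PriorPurchase:
  P1: BrandLoyalty <- AdSpend -> CouponUse <- WebVisits -> PriorPurchase
  P2: BrandLoyalty <- CouponUse <- WebVisits -> PriorPurchase
  P3: BrandLoyalty <- Seasonality -> PriceTier -> PriorPurchase
  P4: BrandLoyalty <- Seasonality -> PriorPurchase
The empty set is not sufficient: P2 (BrandLoyalty <- CouponUse <- WebVisits -> PriorPurchase) has no collider blocking it and no conditioned non-collider, so it is open.
Try {Seasonality, WebVisits}:
  P1: blocked at collider CouponUse (neither it nor any descendant is in the conditioning set).
  P2: blocked at fork node WebVisits ∈ conditioning set.
  P3: blocked at fork node Seasonality ∈ conditioning set.
  P4: blocked at fork node Seasonality ∈ conditioning set.
{Seasonality, WebVisits} contains no descendant of BrandLoyalty and blocks every backdoor path.
Every element of {Seasonality, WebVisits} is needed (dropping Seasonality leaves P3 open; dropping WebVisits leaves P2 open), so no proper subset is valid.
Among all size-2 subsets of the eligible variables, only {Seasonality, WebVisits} blocks every backdoor path, so it is the unique smallest valid adjustment set.

{Seasonality, WebVisits}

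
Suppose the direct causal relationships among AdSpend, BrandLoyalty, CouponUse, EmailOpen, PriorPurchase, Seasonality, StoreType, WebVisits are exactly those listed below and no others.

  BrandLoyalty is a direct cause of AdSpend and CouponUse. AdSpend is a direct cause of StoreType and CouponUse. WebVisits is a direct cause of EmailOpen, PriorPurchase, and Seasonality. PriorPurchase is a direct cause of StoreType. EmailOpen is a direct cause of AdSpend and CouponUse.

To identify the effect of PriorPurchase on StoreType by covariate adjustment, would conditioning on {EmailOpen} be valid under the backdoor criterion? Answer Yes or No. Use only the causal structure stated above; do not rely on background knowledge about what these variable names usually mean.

Yes

Backdoor paths from PriorPurchase to StoreType (paths whose first edge points into PriorPurchase):
  P1: PriorPurchase <- WebVisits -> EmailOpen -> AdSpend -> StoreType
  P2: PriorPurchase <- WebVisits -> EmailOpen -> CouponUse <- BrandLoyalty -> AdSpend -> StoreType
  P3: PriorPurchase <- WebVisits -> EmailOpen -> CouponUse <- AdSpend -> StoreType
Condition 1 (no descendant of PriorPurchase in the set): holds — descendants of PriorPurchase are {StoreType}; none are in {EmailOpen}.
Condition 2 (every backdoor path blocked by {EmailOpen}):
  P1: blocked at chain node EmailOpen ∈ conditioning set.
  P2: blocked at chain node EmailOpen ∈ conditioning set.
  P3: blocked at chain node EmailOpen ∈ conditioning set.
{EmailOpen} satisfies the backdoor criterion.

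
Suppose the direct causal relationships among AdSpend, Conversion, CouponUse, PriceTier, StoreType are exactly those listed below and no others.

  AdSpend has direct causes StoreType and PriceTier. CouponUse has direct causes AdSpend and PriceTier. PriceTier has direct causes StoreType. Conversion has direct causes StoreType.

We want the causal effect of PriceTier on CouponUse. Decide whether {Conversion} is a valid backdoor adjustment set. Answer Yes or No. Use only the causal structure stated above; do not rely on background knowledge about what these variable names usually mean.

No

Backdoor paths from PriceTier to CouponUse (paths whose first edge points into PriceTier):
  P1: PriceTier <- StoreType -> AdSpend -> CouponUse
Condition 1 (no descendant of PriceTier in the set): holds — descendants of PriceTier are {AdSpend, CouponUse}; none are in {Conversion}.
Condition 2 (every backdoor path blocked by {Conversion}):
  P1: open — no interior node is in the conditioning set.
{Conversion} does not satisfy the backdoor criterion.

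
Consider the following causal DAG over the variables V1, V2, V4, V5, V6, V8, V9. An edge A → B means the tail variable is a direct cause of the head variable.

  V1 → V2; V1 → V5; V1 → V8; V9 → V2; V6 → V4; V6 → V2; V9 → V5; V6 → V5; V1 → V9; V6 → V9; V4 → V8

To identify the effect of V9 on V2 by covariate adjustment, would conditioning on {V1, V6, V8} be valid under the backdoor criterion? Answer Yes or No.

Backdoor paths from V9 to V2 (paths whose first edge points into V9):
  P1: V9 <- V1 -> V8 <- V4 <- V6 -> V2
  P2: V9 <- V1 -> V2
  P3: V9 <- V1 -> V5 <- V6 -> V2
  P4: V9 <- V6 -> V4 -> V8 <- V1 -> V2
  P5: V9 <- V6 -> V2
  P6: V9 <- V6 -> V5 <- V1 -> V2
Condition 1 (no descendant of V9 in the set): holds — descendants of V9 are {V2, V5}; none are in {V1, V6, V8}.
Condition 2 (every backdoor path blocked by {V1, V6, V8}):
  P1: blocked at fork node V1 ∈ conditioning set.
  P2: blocked at fork node V1 ∈ conditioning set.
  P3: blocked at fork node V1 ∈ conditioning set.
  P4: blocked at fork node V6 ∈ conditioning set.
  P5: blocked at fork node V6 ∈ conditioning set.
  P6: blocked at fork node V6 ∈ conditioning set.
{V1, V6, V8} satisfies the backdoor criterion.

Yes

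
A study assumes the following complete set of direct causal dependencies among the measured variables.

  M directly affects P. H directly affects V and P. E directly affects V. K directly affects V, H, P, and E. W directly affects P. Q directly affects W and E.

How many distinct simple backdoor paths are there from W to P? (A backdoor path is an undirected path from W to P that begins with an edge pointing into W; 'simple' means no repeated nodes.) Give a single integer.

7

A backdoor path from W to P is any simple undirected path whose first edge points into W (i.e. leaves W via a parent).
Parents of W: {Q}.
Enumerating:
  P1: W <- Q -> E <- K -> H -> P
  P2: W <- Q -> E <- K -> V <- H -> P
  P3: W <- Q -> E <- K -> P
  P4: W <- Q -> E -> V <- K -> H -> P
  P5: W <- Q -> E -> V <- K -> P
  P6: W <- Q -> E -> V <- H <- K -> P
  P7: W <- Q -> E -> V <- H -> P
That exhausts the simple backdoor paths. Count: 7.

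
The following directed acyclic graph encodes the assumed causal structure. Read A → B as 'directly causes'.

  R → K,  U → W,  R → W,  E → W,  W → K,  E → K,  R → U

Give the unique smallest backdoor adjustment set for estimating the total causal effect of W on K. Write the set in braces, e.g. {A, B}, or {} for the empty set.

Variables eligible for adjustment (non-descendants of W, excluding W and K): {E, R, U}.
Backdoor paths from W to K:
  P1: W <- R -> K
  P2: W <- E -> K
  P3: W <- U <- R -> K
The empty set is not sufficient: P1 (W <- R -> K) has no collider blocking it and no conditioned non-collider, so it is open.
Try {E, R}:
  P1: blocked at fork node R ∈ conditioning set.
  P2: blocked at fork node E ∈ conditioning set.
  P3: blocked at fork node R ∈ conditioning set.
{E, R} contains no descendant of W and blocks every backdoor path.
Every element of {E, R} is needed (dropping E leaves P2 open; dropping R leaves P1 open), so no proper subset is valid.
Among all size-2 subsets of the eligible variables, only {E, R} blocks every backdoor path, so it is the unique smallest valid adjustment set.

{E, R}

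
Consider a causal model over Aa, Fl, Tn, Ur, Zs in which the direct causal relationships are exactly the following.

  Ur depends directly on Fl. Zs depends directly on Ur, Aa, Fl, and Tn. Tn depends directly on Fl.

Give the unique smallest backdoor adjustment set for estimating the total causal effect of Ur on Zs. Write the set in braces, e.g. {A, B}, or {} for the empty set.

Variables eligible for adjustment (non-descendants of Ur, excluding Ur and Zs): {Aa, Fl, Tn}.
Backdoor paths from Ur to Zs:
  P1: Ur <- Fl -> Tn -> Zs
  P2: Ur <- Fl -> Zs
The empty set is not sufficient: P1 (Ur <- Fl -> Tn -> Zs) has no collider blocking it and no conditioned non-collider, so it is open.
Try {Fl}:
  P1: blocked at fork node Fl ∈ conditioning set.
  P2: blocked at fork node Fl ∈ conditioning set.
{Fl} contains no descendant of Ur and blocks every backdoor path.
No other singleton works — e.g. {Aa} leaves P1 open — so {Fl} is the unique smallest valid adjustment set.

{Fl}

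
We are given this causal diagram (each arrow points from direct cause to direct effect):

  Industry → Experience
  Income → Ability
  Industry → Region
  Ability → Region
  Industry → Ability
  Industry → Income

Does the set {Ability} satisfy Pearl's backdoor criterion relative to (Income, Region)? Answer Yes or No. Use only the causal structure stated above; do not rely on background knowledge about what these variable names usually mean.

No

Backdoor paths from Income to Region (paths whose first edge points into Income):
  P1: Income <- Industry -> Ability -> Region
  P2: Income <- Industry -> Region
Condition 1 (no descendant of Income in the set): FAILS — Ability is a descendant of Income.
Condition 2 (every backdoor path blocked by {Ability}):
  P1: blocked at chain node Ability ∈ conditioning set.
  P2: open — no interior node is in the conditioning set.
{Ability} does not satisfy the backdoor criterion.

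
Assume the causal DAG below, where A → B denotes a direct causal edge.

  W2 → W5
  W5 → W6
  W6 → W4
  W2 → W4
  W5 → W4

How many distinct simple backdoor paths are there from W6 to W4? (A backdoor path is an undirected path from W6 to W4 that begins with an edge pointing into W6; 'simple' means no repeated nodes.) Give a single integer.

A backdoor path from W6 to W4 is any simple undirected path whose first edge points into W6 (i.e. leaves W6 via a parent).
Parents of W6: {W5}.
Enumerating:
  P1: W6 <- W5 <- W2 -> W4
  P2: W6 <- W5 -> W4
That exhausts the simple backdoor paths. Count: 2.

2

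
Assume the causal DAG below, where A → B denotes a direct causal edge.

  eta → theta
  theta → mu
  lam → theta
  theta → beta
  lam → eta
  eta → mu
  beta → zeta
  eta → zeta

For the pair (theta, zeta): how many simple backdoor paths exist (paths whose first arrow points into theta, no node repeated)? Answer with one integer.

A backdoor path from theta to zeta is any simple undirected path whose first edge points into theta (i.e. leaves theta via a parent).
Parents of theta: {eta, lam}.
Enumerating:
  P1: theta <- lam -> eta -> zeta
  P2: theta <- eta -> zeta
That exhausts the simple backdoor paths. Count: 2.

2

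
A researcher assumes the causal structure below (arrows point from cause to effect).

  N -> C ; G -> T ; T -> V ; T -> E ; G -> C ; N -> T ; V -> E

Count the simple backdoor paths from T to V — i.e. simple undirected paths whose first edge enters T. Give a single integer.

A backdoor path from T to V is any simple undirected path whose first edge points into T (i.e. leaves T via a parent).
Parents of T: {G, N}.
No simple path from any parent of T reaches V without revisiting T, so there are no backdoor paths.

0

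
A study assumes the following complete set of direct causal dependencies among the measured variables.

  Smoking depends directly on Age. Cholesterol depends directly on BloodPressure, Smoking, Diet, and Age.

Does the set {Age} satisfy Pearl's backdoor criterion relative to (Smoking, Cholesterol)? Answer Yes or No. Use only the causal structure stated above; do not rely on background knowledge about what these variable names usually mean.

Backdoor paths from Smoking to Cholesterol (paths whose first edge points into Smoking):
  P1: Smoking <- Age -> Cholesterol
Condition 1 (no descendant of Smoking in the set): holds — descendants of Smoking are {Cholesterol}; none are in {Age}.
Condition 2 (every backdoor path blocked by {Age}):
  P1: blocked at fork node Age ∈ conditioning set.
{Age} satisfies the backdoor criterion.

Yes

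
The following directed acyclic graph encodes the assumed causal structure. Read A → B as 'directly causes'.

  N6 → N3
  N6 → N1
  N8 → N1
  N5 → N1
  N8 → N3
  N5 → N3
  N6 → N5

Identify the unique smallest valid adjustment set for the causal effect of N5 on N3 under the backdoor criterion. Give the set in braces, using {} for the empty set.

{N6}

Variables eligible for adjustment (non-descendants of N5, excluding N5 and N3): {N6, N8}.
Backdoor paths from N5 to N3:
  P1: N5 <- N6 -> N3
  P2: N5 <- N6 -> N1 <- N8 -> N3
The empty set is not sufficient: P1 (N5 <- N6 -> N3) has no collider blocking it and no conditioned non-collider, so it is open.
Try {N6}:
  P1: blocked at fork node N6 ∈ conditioning set.
  P2: blocked at fork node N6 ∈ conditioning set.
{N6} contains no descendant of N5 and blocks every backdoor path.
No other singleton works — e.g. {N8} leaves P1 open — so {N6} is the unique smallest valid adjustment set.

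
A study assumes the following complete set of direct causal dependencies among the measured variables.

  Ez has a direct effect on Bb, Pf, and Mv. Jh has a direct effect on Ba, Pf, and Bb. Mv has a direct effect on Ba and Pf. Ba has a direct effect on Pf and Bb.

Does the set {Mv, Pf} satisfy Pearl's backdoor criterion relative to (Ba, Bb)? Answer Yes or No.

Backdoor paths from Ba to Bb (paths whose first edge points into Ba):
  P1: Ba <- Jh -> Pf <- Ez -> Bb
  P2: Ba <- Jh -> Pf <- Mv <- Ez -> Bb
  P3: Ba <- Jh -> Bb
  P4: Ba <- Mv <- Ez -> Pf <- Jh -> Bb
  P5: Ba <- Mv <- Ez -> Bb
  P6: Ba <- Mv -> Pf <- Jh -> Bb
  P7: Ba <- Mv -> Pf <- Ez -> Bb
Condition 1 (no descendant of Ba in the set): FAILS — Pf is a descendant of Ba.
Condition 2 (every backdoor path blocked by {Mv, Pf}):
  P1: open — collider(s) Pf are conditioned on (or have a conditioned descendant) and no non-collider on the path is in the set.
  P2: blocked at chain node Mv ∈ conditioning set.
  P3: open — no interior node is in the conditioning set.
  P4: blocked at chain node Mv ∈ conditioning set.
  P5: blocked at chain node Mv ∈ conditioning set.
  P6: blocked at fork node Mv ∈ conditioning set.
  P7: blocked at fork node Mv ∈ conditioning set.
{Mv, Pf} does not satisfy the backdoor criterion.

No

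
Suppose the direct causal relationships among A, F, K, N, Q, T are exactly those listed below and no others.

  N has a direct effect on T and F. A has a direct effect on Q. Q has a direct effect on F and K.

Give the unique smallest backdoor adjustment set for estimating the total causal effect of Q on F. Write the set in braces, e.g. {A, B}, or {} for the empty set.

Variables eligible for adjustment (non-descendants of Q, excluding Q and F): {A, N, T}.
Backdoor paths from Q to F:
  (none)
With no backdoor paths the empty set already satisfies the criterion, and it is trivially minimal.

{}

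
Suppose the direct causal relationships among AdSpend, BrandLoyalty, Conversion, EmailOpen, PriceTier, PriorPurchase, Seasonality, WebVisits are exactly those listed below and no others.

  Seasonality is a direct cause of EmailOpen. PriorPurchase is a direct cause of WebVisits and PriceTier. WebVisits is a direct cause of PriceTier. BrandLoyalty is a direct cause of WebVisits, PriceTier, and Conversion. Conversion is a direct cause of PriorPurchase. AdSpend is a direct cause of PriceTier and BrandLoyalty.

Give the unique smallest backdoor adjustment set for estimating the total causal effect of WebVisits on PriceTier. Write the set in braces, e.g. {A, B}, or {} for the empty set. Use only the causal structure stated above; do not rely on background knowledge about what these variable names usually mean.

{BrandLoyalty, PriorPurchase}

Variables eligible for adjustment (non-descendants of WebVisits, excluding WebVisits and PriceTier): {AdSpend, BrandLoyalty, Conversion, EmailOpen, PriorPurchase, Seasonality}.
Backdoor paths from WebVisits to PriceTier:
  P1: WebVisits <- BrandLoyalty <- AdSpend -> PriceTier
  P2: WebVisits <- BrandLoyalty -> Conversion -> PriorPurchase -> PriceTier
  P3: WebVisits <- BrandLoyalty -> PriceTier
  P4: WebVisits <- PriorPurchase <- Conversion <- BrandLoyalty <- AdSpend -> PriceTier
  P5: WebVisits <- PriorPurchase <- Conversion <- BrandLoyalty -> PriceTier
  P6: WebVisits <- PriorPurchase -> PriceTier
The empty set is not sufficient: P1 (WebVisits <- BrandLoyalty <- AdSpend -> PriceTier) has no collider blocking it and no conditioned non-collider, so it is open.
Try {BrandLoyalty, PriorPurchase}:
  P1: blocked at chain node BrandLoyalty ∈ conditioning set.
  P2: blocked at fork node BrandLoyalty ∈ conditioning set.
  P3: blocked at fork node BrandLoyalty ∈ conditioning set.
  P4: blocked at chain node PriorPurchase ∈ conditioning set.
  P5: blocked at chain node PriorPurchase ∈ conditioning set.
  P6: blocked at fork node PriorPurchase ∈ conditioning set.
{BrandLoyalty, PriorPurchase} contains no descendant of WebVisits and blocks every backdoor path.
Every element of {BrandLoyalty, PriorPurchase} is needed (dropping BrandLoyalty leaves P1 open; dropping PriorPurchase leaves P6 open), so no proper subset is valid.
Among all size-2 subsets of the eligible variables, only {BrandLoyalty, PriorPurchase} blocks every backdoor path, so it is the unique smallest valid adjustment set.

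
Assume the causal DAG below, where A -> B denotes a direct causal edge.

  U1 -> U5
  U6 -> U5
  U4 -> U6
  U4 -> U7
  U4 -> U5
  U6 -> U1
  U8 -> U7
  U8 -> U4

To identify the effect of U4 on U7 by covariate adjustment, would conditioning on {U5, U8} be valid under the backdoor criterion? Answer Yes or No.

Backdoor paths from U4 to U7 (paths whose first edge points into U4):
  P1: U4 <- U8 -> U7
Condition 1 (no descendant of U4 in the set): FAILS — U5 is a descendant of U4.
Condition 2 (every backdoor path blocked by {U5, U8}):
  P1: blocked at fork node U8 ∈ conditioning set.
{U5, U8} does not satisfy the backdoor criterion.

No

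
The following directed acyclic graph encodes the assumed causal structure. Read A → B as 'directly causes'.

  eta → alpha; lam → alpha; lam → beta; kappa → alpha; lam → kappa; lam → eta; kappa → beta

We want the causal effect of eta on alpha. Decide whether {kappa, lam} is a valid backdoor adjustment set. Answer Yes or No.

Yes

Backdoor paths from eta to alpha (paths whose first edge points into eta):
  P1: eta <- lam -> kappa -> alpha
  P2: eta <- lam -> alpha
  P3: eta <- lam -> beta <- kappa -> alpha
Condition 1 (no descendant of eta in the set): holds — descendants of eta are {alpha}; none are in {kappa, lam}.
Condition 2 (every backdoor path blocked by {kappa, lam}):
  P1: blocked at fork node lam ∈ conditioning set.
  P2: blocked at fork node lam ∈ conditioning set.
  P3: blocked at fork node lam ∈ conditioning set.
{kappa, lam} satisfies the backdoor criterion.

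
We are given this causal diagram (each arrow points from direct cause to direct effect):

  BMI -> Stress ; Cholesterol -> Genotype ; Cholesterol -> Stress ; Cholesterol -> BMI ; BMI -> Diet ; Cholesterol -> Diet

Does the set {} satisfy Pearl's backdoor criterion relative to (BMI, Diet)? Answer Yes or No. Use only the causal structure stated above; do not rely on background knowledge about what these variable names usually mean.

No

Backdoor paths from BMI to Diet (paths whose first edge points into BMI):
  P1: BMI <- Cholesterol -> Diet
Condition 1 (no descendant of BMI in the set): holds — descendants of BMI are {Diet, Stress}; none are in {}.
Condition 2 (every backdoor path blocked by {}):
  P1: open — no interior node is in the conditioning set.
{} does not satisfy the backdoor criterion.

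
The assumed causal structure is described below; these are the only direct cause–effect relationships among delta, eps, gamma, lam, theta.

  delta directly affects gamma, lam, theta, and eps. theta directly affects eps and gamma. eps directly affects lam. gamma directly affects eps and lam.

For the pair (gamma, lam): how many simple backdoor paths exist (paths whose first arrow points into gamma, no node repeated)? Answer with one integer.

A backdoor path from gamma to lam is any simple undirected path whose first edge points into gamma (i.e. leaves gamma via a parent).
Parents of gamma: {delta, theta}.
Enumerating:
  P1: gamma <- delta -> theta -> eps -> lam
  P2: gamma <- delta -> eps -> lam
  P3: gamma <- delta -> lam
  P4: gamma <- theta <- delta -> eps -> lam
  P5: gamma <- theta <- delta -> lam
  P6: gamma <- theta -> eps <- delta -> lam
  P7: gamma <- theta -> eps -> lam
That exhausts the simple backdoor paths. Count: 7.

7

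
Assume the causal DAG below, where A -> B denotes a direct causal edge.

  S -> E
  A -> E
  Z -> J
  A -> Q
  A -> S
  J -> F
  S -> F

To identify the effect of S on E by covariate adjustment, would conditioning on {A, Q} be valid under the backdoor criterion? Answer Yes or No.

Yes

Backdoor paths from S to E (paths whose first edge points into S):
  P1: S <- A -> E
Condition 1 (no descendant of S in the set): holds — descendants of S are {E, F}; none are in {A, Q}.
Condition 2 (every backdoor path blocked by {A, Q}):
  P1: blocked at fork node A ∈ conditioning set.
{A, Q} satisfies the backdoor criterion.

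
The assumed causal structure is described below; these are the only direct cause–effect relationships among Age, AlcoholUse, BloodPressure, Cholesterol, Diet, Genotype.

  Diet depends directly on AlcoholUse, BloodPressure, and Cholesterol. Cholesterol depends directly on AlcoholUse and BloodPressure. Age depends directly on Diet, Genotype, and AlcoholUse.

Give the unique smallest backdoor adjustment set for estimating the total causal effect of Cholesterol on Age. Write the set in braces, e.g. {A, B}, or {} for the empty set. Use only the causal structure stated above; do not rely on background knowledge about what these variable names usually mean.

{AlcoholUse, BloodPressure}

Variables eligible for adjustment (non-descendants of Cholesterol, excluding Cholesterol and Age): {AlcoholUse, BloodPressure, Genotype}.
Backdoor paths from Cholesterol to Age:
  P1: Cholesterol <- BloodPressure -> Diet <- AlcoholUse -> Age
  P2: Cholesterol <- BloodPressure -> Diet -> Age
  P3: Cholesterol <- AlcoholUse -> Diet -> Age
  P4: Cholesterol <- AlcoholUse -> Age
The empty set is not sufficient: P2 (Cholesterol <- BloodPressure -> Diet -> Age) has no collider blocking it and no conditioned non-collider, so it is open.
Try {AlcoholUse, BloodPressure}:
  P1: blocked at fork node BloodPressure ∈ conditioning set.
  P2: blocked at fork node BloodPressure ∈ conditioning set.
  P3: blocked at fork node AlcoholUse ∈ conditioning set.
  P4: blocked at fork node AlcoholUse ∈ conditioning set.
{AlcoholUse, BloodPressure} contains no descendant of Cholesterol and blocks every backdoor path.
Every element of {AlcoholUse, BloodPressure} is needed (dropping AlcoholUse leaves P3 open; dropping BloodPressure leaves P2 open), so no proper subset is valid.
Among all size-2 subsets of the eligible variables, only {AlcoholUse, BloodPressure} blocks every backdoor path, so it is the unique smallest valid adjustment set.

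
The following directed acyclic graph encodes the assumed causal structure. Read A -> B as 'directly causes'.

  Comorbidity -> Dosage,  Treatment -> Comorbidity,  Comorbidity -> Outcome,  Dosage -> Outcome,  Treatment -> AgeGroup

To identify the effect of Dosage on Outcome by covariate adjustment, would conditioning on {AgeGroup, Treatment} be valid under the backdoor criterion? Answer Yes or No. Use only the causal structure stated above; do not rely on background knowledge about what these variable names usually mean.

Backdoor paths from Dosage to Outcome (paths whose first edge points into Dosage):
  P1: Dosage <- Comorbidity -> Outcome
Condition 1 (no descendant of Dosage in the set): holds — descendants of Dosage are {Outcome}; none are in {AgeGroup, Treatment}.
Condition 2 (every backdoor path blocked by {AgeGroup, Treatment}):
  P1: open — no interior node is in the conditioning set.
{AgeGroup, Treatment} does not satisfy the backdoor criterion.

No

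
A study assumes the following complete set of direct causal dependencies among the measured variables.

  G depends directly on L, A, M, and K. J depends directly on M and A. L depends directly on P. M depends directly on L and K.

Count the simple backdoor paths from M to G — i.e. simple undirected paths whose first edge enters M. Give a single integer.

A backdoor path from M to G is any simple undirected path whose first edge points into M (i.e. leaves M via a parent).
Parents of M: {K, L}.
Enumerating:
  P1: M <- K -> G
  P2: M <- L -> G
That exhausts the simple backdoor paths. Count: 2.

2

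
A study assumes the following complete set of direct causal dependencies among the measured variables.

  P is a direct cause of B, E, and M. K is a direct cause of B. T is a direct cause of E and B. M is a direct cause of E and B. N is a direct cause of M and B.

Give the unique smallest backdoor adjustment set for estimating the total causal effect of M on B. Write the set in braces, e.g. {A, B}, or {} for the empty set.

{N, P}

Variables eligible for adjustment (non-descendants of M, excluding M and B): {K, N, P, T}.
Backdoor paths from M to B:
  P1: M <- P -> E <- T -> B
  P2: M <- P -> B
  P3: M <- N -> B
The empty set is not sufficient: P2 (M <- P -> B) has no collider blocking it and no conditioned non-collider, so it is open.
Try {N, P}:
  P1: blocked at fork node P ∈ conditioning set.
  P2: blocked at fork node P ∈ conditioning set.
  P3: blocked at fork node N ∈ conditioning set.
{N, P} contains no descendant of M and blocks every backdoor path.
Every element of {N, P} is needed (dropping N leaves P3 open; dropping P leaves P2 open), so no proper subset is valid.
Among all size-2 subsets of the eligible variables, only {N, P} blocks every backdoor path, so it is the unique smallest valid adjustment set.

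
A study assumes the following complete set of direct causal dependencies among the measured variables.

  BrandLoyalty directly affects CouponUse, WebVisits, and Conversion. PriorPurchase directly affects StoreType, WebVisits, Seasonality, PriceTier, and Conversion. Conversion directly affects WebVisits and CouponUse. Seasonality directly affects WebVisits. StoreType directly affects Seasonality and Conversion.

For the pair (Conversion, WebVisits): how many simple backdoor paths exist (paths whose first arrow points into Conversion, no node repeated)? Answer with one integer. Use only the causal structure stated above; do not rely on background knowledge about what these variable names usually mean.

A backdoor path from Conversion to WebVisits is any simple undirected path whose first edge points into Conversion (i.e. leaves Conversion via a parent).
Parents of Conversion: {BrandLoyalty, PriorPurchase, StoreType}.
Enumerating:
  P1: Conversion <- BrandLoyalty -> WebVisits
  P2: Conversion <- PriorPurchase -> StoreType -> Seasonality -> WebVisits
  P3: Conversion <- PriorPurchase -> Seasonality -> WebVisits
  P4: Conversion <- PriorPurchase -> WebVisits
  P5: Conversion <- StoreType <- PriorPurchase -> Seasonality -> WebVisits
  P6: Conversion <- StoreType <- PriorPurchase -> WebVisits
  P7: Conversion <- StoreType -> Seasonality <- PriorPurchase -> WebVisits
  P8: Conversion <- StoreType -> Seasonality -> WebVisits
That exhausts the simple backdoor paths. Count: 8.

8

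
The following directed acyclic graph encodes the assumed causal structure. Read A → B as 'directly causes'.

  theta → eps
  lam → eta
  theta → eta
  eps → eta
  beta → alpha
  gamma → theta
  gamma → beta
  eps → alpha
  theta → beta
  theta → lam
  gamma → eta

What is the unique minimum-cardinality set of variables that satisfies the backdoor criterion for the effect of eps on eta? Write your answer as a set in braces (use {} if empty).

Variables eligible for adjustment (non-descendants of eps, excluding eps and eta): {beta, gamma, lam, theta}.
Backdoor paths from eps to eta:
  P1: eps <- theta <- gamma -> eta
  P2: eps <- theta -> lam -> eta
  P3: eps <- theta -> beta <- gamma -> eta
  P4: eps <- theta -> eta
The empty set is not sufficient: P1 (eps <- theta <- gamma -> eta) has no collider blocking it and no conditioned non-collider, so it is open.
Try {theta}:
  P1: blocked at chain node theta ∈ conditioning set.
  P2: blocked at fork node theta ∈ conditioning set.
  P3: blocked at fork node theta ∈ conditioning set.
  P4: blocked at fork node theta ∈ conditioning set.
{theta} contains no descendant of eps and blocks every backdoor path.
No other singleton works — e.g. {gamma} leaves P2 open — so {theta} is the unique smallest valid adjustment set.

{theta}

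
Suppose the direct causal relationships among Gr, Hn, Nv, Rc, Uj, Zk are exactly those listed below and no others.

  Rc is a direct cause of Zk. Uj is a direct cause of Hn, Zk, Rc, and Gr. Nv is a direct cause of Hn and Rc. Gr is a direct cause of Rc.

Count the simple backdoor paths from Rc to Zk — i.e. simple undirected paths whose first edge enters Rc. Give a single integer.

3

A backdoor path from Rc to Zk is any simple undirected path whose first edge points into Rc (i.e. leaves Rc via a parent).
Parents of Rc: {Gr, Nv, Uj}.
Enumerating:
  P1: Rc <- Nv -> Hn <- Uj -> Zk
  P2: Rc <- Uj -> Zk
  P3: Rc <- Gr <- Uj -> Zk
That exhausts the simple backdoor paths. Count: 3.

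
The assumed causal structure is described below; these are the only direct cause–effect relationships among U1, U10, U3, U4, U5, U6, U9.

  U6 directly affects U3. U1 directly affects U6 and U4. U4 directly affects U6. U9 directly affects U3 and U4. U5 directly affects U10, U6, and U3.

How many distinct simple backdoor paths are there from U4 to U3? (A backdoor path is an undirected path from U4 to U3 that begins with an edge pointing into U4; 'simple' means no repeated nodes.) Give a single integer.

3

A backdoor path from U4 to U3 is any simple undirected path whose first edge points into U4 (i.e. leaves U4 via a parent).
Parents of U4: {U1, U9}.
Enumerating:
  P1: U4 <- U1 -> U6 <- U5 -> U3
  P2: U4 <- U1 -> U6 -> U3
  P3: U4 <- U9 -> U3
That exhausts the simple backdoor paths. Count: 3.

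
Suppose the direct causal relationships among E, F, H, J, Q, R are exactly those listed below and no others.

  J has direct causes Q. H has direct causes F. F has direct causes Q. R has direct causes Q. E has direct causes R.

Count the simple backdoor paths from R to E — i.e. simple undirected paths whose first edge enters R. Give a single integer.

0

A backdoor path from R to E is any simple undirected path whose first edge points into R (i.e. leaves R via a parent).
Parents of R: {Q}.
No simple path from any parent of R reaches E without revisiting R, so there are no backdoor paths.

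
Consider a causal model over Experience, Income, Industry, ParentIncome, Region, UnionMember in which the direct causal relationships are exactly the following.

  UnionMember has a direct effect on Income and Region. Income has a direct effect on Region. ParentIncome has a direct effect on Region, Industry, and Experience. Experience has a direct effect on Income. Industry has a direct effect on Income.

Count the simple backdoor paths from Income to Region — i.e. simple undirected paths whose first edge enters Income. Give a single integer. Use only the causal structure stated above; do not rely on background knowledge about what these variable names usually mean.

3

A backdoor path from Income to Region is any simple undirected path whose first edge points into Income (i.e. leaves Income via a parent).
Parents of Income: {Experience, Industry, UnionMember}.
Enumerating:
  P1: Income <- UnionMember -> Region
  P2: Income <- Experience <- ParentIncome -> Region
  P3: Income <- Industry <- ParentIncome -> Region
That exhausts the simple backdoor paths. Count: 3.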